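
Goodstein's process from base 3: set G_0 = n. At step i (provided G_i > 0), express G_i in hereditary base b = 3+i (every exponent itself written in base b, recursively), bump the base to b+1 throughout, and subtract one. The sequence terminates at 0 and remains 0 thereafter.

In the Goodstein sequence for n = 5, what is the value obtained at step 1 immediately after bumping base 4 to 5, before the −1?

5 —HB3→ 3 + 2 —bump→ 4 + 2 = 6 —(−1)→ 5
5 —HB4→ 4 + 1 —bump→ 5 + 1 = 6 —(−1)→ 5

6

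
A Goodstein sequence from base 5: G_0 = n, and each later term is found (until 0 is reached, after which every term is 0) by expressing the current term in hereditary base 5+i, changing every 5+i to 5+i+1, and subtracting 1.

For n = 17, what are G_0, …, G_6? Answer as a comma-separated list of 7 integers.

17, 19, 21, 23, 24, 25, 26

i=0: 17 = 3·5 + 2 (b=5); 5→6: 3·6 + 2 = 20; 20−1 = 19
i=1: 19 = 3·6 + 1 (b=6); 6→7: 3·7 + 1 = 22; 22−1 = 21
i=2: 21 = 3·7 (b=7); 7→8: 3·8 = 24; 24−1 = 23
i=3: 23 = 2·8 + 7 (b=8); 8→9: 2·9 + 7 = 25; 25−1 = 24
i=4: 24 = 2·9 + 6 (b=9); 9→10: 2·10 + 6 = 26; 26−1 = 25
i=5: 25 = 2·10 + 5 (b=10); 10→11: 2·11 + 5 = 27; 27−1 = 26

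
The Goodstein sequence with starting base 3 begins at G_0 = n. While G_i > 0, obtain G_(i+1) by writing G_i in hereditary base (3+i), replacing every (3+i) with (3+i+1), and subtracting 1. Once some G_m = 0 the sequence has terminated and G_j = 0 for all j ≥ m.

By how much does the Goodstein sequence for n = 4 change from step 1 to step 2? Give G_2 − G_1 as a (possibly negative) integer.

0

(0) 4|_3 = 3 + 1 ↦ 4 + 1|_4 = 5 ⇒ 4
(1) 4|_4 = 4 ↦ 5|_5 = 5 ⇒ 4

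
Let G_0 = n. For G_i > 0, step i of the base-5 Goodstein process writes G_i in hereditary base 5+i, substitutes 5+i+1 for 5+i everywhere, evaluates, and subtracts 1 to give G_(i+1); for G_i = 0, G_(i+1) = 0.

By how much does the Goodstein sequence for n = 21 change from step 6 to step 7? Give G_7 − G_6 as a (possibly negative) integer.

2

[0] 21 ≡ 4·5 + 1 (base 5). Lift 6: 25. −1: 24.
[1] 24 ≡ 4·6 (base 6). Lift 7: 28. −1: 27.
[2] 27 ≡ 3·7 + 6 (base 7). Lift 8: 30. −1: 29.
[3] 29 ≡ 3·8 + 5 (base 8). Lift 9: 32. −1: 31.
[4] 31 ≡ 3·9 + 4 (base 9). Lift 10: 34. −1: 33.
[5] 33 ≡ 3·10 + 3 (base 10). Lift 11: 36. −1: 35.
[6] 35 ≡ 3·11 + 2 (base 11). Lift 12: 38. −1: 37.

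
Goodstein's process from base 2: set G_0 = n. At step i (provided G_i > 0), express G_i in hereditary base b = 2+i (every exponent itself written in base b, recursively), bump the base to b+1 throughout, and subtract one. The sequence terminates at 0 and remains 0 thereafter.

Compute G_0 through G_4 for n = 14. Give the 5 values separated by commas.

14, 110, 1281, 18750, 326591

(0) 14|_2 = 2^(2 + 1) + 2^2 + 2 ↦ 3^(3 + 1) + 3^3 + 3|_3 = 111 ⇒ 110
(1) 110|_3 = 3^(3 + 1) + 3^3 + 2 ↦ 4^(4 + 1) + 4^4 + 2|_4 = 1282 ⇒ 1281
(2) 1281|_4 = 4^(4 + 1) + 4^4 + 1 ↦ 5^(5 + 1) + 5^5 + 1|_5 = 18751 ⇒ 18750
(3) 18750|_5 = 5^(5 + 1) + 5^5 ↦ 6^(6 + 1) + 6^6|_6 = 326592 ⇒ 326591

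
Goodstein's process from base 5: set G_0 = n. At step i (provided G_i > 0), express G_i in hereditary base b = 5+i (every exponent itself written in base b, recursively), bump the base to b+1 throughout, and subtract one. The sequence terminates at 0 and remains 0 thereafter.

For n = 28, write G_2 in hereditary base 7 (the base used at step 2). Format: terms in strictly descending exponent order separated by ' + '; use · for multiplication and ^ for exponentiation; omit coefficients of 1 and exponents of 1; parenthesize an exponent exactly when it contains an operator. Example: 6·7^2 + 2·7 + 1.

base 5: 28 = 5^2 + 3; at 6: 6^2 + 3 = 39; next = 38
base 6: 38 = 6^2 + 2; at 7: 7^2 + 2 = 51; next = 50

7^2 + 1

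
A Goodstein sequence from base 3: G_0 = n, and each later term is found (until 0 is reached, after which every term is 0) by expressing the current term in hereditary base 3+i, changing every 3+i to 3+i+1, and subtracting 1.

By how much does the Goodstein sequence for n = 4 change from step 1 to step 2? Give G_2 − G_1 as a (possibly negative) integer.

(0) 4|_3 = 3 + 1 ↦ 4 + 1|_4 = 5 ⇒ 4
(1) 4|_4 = 4 ↦ 5|_5 = 5 ⇒ 4

0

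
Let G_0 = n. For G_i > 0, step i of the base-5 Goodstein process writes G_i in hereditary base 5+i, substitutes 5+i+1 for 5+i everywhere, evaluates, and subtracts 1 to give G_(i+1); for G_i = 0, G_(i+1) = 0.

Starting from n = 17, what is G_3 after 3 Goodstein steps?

23

G_0=17  [base 5] 3·5 + 2  →[5↦6]→  3·6 + 2 = 20  −1 ⇒ G_1=19
G_1=19  [base 6] 3·6 + 1  →[6↦7]→  3·7 + 1 = 22  −1 ⇒ G_2=21
G_2=21  [base 7] 3·7  →[7↦8]→  3·8 = 24  −1 ⇒ G_3=23
G_3=23  [base 8] 2·8 + 7  →[8↦9]→  2·9 + 7 = 25  −1 ⇒ G_4=24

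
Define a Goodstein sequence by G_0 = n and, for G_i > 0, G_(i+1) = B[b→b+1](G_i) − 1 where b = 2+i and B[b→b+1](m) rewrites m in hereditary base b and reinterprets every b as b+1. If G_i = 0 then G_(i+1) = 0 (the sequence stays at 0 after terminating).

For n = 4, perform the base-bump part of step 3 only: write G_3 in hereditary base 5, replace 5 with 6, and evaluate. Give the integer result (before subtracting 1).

[0] 4 ≡ 2^2 (base 2). Lift 3: 27. −1: 26.
[1] 26 ≡ 2·3^2 + 2·3 + 2 (base 3). Lift 4: 42. −1: 41.
[2] 41 ≡ 2·4^2 + 2·4 + 1 (base 4). Lift 5: 61. −1: 60.
[3] 60 ≡ 2·5^2 + 2·5 (base 5). Lift 6: 84. −1: 83.

84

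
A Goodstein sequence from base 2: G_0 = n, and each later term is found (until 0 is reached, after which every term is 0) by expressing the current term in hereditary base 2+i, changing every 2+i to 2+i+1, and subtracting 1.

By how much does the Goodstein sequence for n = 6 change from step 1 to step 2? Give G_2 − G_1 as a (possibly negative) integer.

step 0: 6 = 2^2 + 2; sub 3 for 2: 3^3 + 3; = 30; G_1 = 30−1 = 29
step 1: 29 = 3^3 + 2; sub 4 for 3: 4^4 + 2; = 258; G_2 = 258−1 = 257

228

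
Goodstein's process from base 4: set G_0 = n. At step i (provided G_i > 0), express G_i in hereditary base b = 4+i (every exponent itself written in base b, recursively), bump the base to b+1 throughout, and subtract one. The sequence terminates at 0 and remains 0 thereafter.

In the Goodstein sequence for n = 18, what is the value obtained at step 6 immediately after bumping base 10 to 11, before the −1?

69

G_0 = 18. HB_4(18) = 4^2 + 2. Bump = 27. G_1 = 26.
G_1 = 26. HB_5(26) = 5^2 + 1. Bump = 37. G_2 = 36.
G_2 = 36. HB_6(36) = 6^2. Bump = 49. G_3 = 48.
G_3 = 48. HB_7(48) = 6·7 + 6. Bump = 54. G_4 = 53.
G_4 = 53. HB_8(53) = 6·8 + 5. Bump = 59. G_5 = 58.
G_5 = 58. HB_9(58) = 6·9 + 4. Bump = 64. G_6 = 63.
G_6 = 63. HB_10(63) = 6·10 + 3. Bump = 69. G_7 = 68.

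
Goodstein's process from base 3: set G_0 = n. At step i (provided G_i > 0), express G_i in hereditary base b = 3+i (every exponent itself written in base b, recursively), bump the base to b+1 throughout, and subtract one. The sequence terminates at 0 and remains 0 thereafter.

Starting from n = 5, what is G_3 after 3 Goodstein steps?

step 0: 5 = 3 + 2; sub 4 for 3: 4 + 2; = 6; G_1 = 6−1 = 5
step 1: 5 = 4 + 1; sub 5 for 4: 5 + 1; = 6; G_2 = 6−1 = 5
step 2: 5 = 5; sub 6 for 5: 6; = 6; G_3 = 6−1 = 5
step 3: 5 = 5; sub 7 for 6: 5; = 5; G_4 = 5−1 = 4

5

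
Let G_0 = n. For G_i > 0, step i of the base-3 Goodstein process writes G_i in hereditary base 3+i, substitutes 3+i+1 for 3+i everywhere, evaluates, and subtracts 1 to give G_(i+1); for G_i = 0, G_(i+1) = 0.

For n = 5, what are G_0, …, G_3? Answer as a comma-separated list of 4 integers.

base 3: 5 = 3 + 2; at 4: 4 + 2 = 6; next = 5
base 4: 5 = 4 + 1; at 5: 5 + 1 = 6; next = 5
base 5: 5 = 5; at 6: 6 = 6; next = 5

5, 5, 5, 5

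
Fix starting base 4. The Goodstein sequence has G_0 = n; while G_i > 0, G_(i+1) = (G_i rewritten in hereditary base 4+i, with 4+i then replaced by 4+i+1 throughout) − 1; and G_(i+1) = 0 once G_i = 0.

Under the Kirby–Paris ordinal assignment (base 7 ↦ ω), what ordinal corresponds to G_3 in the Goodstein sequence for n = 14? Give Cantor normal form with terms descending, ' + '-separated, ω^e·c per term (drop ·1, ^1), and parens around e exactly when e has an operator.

step 0: 14 = 3·4 + 2; sub 5 for 4: 3·5 + 2; = 17; G_1 = 17−1 = 16
step 1: 16 = 3·5 + 1; sub 6 for 5: 3·6 + 1; = 19; G_2 = 19−1 = 18
step 2: 18 = 3·6; sub 7 for 6: 3·7; = 21; G_3 = 21−1 = 20
step 3: 20 = 2·7 + 6; sub 8 for 7: 2·8 + 6; = 22; G_4 = 22−1 = 21

ω·2 + 6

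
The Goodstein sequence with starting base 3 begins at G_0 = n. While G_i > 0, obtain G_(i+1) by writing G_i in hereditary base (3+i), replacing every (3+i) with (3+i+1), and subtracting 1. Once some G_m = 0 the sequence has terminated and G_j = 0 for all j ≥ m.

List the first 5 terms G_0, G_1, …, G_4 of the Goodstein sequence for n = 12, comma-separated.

12, 19, 27, 37, 49

12 —HB3→ 3^2 + 3 —bump→ 4^2 + 4 = 20 —(−1)→ 19
19 —HB4→ 4^2 + 3 —bump→ 5^2 + 3 = 28 —(−1)→ 27
27 —HB5→ 5^2 + 2 —bump→ 6^2 + 2 = 38 —(−1)→ 37
37 —HB6→ 6^2 + 1 —bump→ 7^2 + 1 = 50 —(−1)→ 49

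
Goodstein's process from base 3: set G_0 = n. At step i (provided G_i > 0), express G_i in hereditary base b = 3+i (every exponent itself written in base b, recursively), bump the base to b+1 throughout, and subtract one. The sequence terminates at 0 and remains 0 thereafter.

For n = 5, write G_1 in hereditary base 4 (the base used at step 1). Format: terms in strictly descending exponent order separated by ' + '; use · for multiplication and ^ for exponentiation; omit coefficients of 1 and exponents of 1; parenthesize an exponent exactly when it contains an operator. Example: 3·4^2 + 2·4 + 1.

G_0=5  [base 3] 3 + 2  →[3↦4]→  4 + 2 = 6  −1 ⇒ G_1=5
G_1=5  [base 4] 4 + 1  →[4↦5]→  5 + 1 = 6  −1 ⇒ G_2=5

4 + 1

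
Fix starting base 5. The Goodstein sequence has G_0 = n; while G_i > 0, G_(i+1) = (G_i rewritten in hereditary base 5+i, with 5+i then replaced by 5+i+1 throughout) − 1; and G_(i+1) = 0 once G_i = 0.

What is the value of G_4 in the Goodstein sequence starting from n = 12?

i=0: 12 = 2·5 + 2 (b=5); 5→6: 2·6 + 2 = 14; 14−1 = 13
i=1: 13 = 2·6 + 1 (b=6); 6→7: 2·7 + 1 = 15; 15−1 = 14
i=2: 14 = 2·7 (b=7); 7→8: 2·8 = 16; 16−1 = 15
i=3: 15 = 8 + 7 (b=8); 8→9: 9 + 7 = 16; 16−1 = 15
i=4: 15 = 9 + 6 (b=9); 9→10: 10 + 6 = 16; 16−1 = 15

15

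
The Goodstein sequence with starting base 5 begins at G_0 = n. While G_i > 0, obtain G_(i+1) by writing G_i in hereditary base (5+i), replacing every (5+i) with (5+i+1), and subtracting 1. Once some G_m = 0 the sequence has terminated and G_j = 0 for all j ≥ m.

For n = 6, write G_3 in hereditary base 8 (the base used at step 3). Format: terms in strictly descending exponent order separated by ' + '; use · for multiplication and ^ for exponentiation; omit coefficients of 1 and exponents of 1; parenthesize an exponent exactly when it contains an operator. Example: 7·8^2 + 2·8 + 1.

[0] 6 ≡ 5 + 1 (base 5). Lift 6: 7. −1: 6.
[1] 6 ≡ 6 (base 6). Lift 7: 7. −1: 6.
[2] 6 ≡ 6 (base 7). Lift 8: 6. −1: 5.
[3] 5 ≡ 5 (base 8). Lift 9: 5. −1: 4.

5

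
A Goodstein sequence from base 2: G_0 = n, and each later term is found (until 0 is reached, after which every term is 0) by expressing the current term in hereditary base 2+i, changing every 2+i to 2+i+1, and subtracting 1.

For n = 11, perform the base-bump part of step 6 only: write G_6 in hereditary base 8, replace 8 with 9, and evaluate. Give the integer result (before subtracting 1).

2749609303

[0] 11 ≡ 2^(2 + 1) + 2 + 1 (base 2). Lift 3: 85. −1: 84.
[1] 84 ≡ 3^(3 + 1) + 3 (base 3). Lift 4: 1028. −1: 1027.
[2] 1027 ≡ 4^(4 + 1) + 3 (base 4). Lift 5: 15628. −1: 15627.
[3] 15627 ≡ 5^(5 + 1) + 2 (base 5). Lift 6: 279938. −1: 279937.
[4] 279937 ≡ 6^(6 + 1) + 1 (base 6). Lift 7: 5764802. −1: 5764801.
[5] 5764801 ≡ 7^(7 + 1) (base 7). Lift 8: 134217728. −1: 134217727.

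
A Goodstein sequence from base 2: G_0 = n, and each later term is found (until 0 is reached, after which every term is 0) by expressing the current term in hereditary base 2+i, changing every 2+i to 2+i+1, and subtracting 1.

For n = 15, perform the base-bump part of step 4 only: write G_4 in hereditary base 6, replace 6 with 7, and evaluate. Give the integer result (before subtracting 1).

6588345

base 2: 15 = 2^(2 + 1) + 2^2 + 2 + 1; at 3: 3^(3 + 1) + 3^3 + 3 + 1 = 112; next = 111
base 3: 111 = 3^(3 + 1) + 3^3 + 3; at 4: 4^(4 + 1) + 4^4 + 4 = 1284; next = 1283
base 4: 1283 = 4^(4 + 1) + 4^4 + 3; at 5: 5^(5 + 1) + 5^5 + 3 = 18753; next = 18752
base 5: 18752 = 5^(5 + 1) + 5^5 + 2; at 6: 6^(6 + 1) + 6^6 + 2 = 326594; next = 326593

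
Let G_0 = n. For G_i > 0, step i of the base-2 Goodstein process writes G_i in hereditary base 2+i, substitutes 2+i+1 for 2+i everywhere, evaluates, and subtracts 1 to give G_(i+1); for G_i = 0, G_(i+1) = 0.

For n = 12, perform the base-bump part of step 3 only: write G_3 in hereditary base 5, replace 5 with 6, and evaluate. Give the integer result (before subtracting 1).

[0] 12 ≡ 2^(2 + 1) + 2^2 (base 2). Lift 3: 108. −1: 107.
[1] 107 ≡ 3^(3 + 1) + 2·3^2 + 2·3 + 2 (base 3). Lift 4: 1066. −1: 1065.
[2] 1065 ≡ 4^(4 + 1) + 2·4^2 + 2·4 + 1 (base 4). Lift 5: 15686. −1: 15685.
[3] 15685 ≡ 5^(5 + 1) + 2·5^2 + 2·5 (base 5). Lift 6: 280020. −1: 280019.

280020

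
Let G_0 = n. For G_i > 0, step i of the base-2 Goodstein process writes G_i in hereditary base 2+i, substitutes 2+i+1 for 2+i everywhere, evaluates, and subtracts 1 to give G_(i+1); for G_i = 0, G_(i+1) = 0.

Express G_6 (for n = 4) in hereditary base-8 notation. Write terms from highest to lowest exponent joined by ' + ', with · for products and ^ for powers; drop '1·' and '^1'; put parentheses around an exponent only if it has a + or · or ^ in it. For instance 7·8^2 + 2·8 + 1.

2·8^2 + 8 + 3

G_0 = 4. HB_2(4) = 2^2. Bump = 27. G_1 = 26.
G_1 = 26. HB_3(26) = 2·3^2 + 2·3 + 2. Bump = 42. G_2 = 41.
G_2 = 41. HB_4(41) = 2·4^2 + 2·4 + 1. Bump = 61. G_3 = 60.
G_3 = 60. HB_5(60) = 2·5^2 + 2·5. Bump = 84. G_4 = 83.
G_4 = 83. HB_6(83) = 2·6^2 + 6 + 5. Bump = 110. G_5 = 109.
G_5 = 109. HB_7(109) = 2·7^2 + 7 + 4. Bump = 140. G_6 = 139.
G_6 = 139. HB_8(139) = 2·8^2 + 8 + 3. Bump = 174. G_7 = 173.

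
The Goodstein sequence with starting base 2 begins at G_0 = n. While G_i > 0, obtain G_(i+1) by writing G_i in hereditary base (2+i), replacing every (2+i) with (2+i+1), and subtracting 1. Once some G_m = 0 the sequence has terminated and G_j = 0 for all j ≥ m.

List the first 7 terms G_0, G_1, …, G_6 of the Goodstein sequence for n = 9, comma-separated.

9, 81, 1023, 9842, 140743, 2471826, 50333399

step 0: 9 = 2^(2 + 1) + 1; sub 3 for 2: 3^(3 + 1) + 1; = 82; G_1 = 82−1 = 81
step 1: 81 = 3^(3 + 1); sub 4 for 3: 4^(4 + 1); = 1024; G_2 = 1024−1 = 1023
step 2: 1023 = 3·4^4 + 3·4^3 + 3·4^2 + 3·4 + 3; sub 5 for 4: 3·5^5 + 3·5^3 + 3·5^2 + 3·5 + 3; = 9843; G_3 = 9843−1 = 9842
step 3: 9842 = 3·5^5 + 3·5^3 + 3·5^2 + 3·5 + 2; sub 6 for 5: 3·6^6 + 3·6^3 + 3·6^2 + 3·6 + 2; = 140744; G_4 = 140744−1 = 140743
step 4: 140743 = 3·6^6 + 3·6^3 + 3·6^2 + 3·6 + 1; sub 7 for 6: 3·7^7 + 3·7^3 + 3·7^2 + 3·7 + 1; = 2471827; G_5 = 2471827−1 = 2471826
step 5: 2471826 = 3·7^7 + 3·7^3 + 3·7^2 + 3·7; sub 8 for 7: 3·8^8 + 3·8^3 + 3·8^2 + 3·8; = 50333400; G_6 = 50333400−1 = 50333399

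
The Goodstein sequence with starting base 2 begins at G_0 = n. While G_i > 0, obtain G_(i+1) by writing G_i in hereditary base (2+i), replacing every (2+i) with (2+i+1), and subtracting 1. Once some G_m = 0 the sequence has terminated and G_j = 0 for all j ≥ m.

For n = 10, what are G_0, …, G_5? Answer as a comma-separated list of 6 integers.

10, 83, 1025, 15625, 279935, 4215754

10 —HB2→ 2^(2 + 1) + 2 —bump→ 3^(3 + 1) + 3 = 84 —(−1)→ 83
83 —HB3→ 3^(3 + 1) + 2 —bump→ 4^(4 + 1) + 2 = 1026 —(−1)→ 1025
1025 —HB4→ 4^(4 + 1) + 1 —bump→ 5^(5 + 1) + 1 = 15626 —(−1)→ 15625
15625 —HB5→ 5^(5 + 1) —bump→ 6^(6 + 1) = 279936 —(−1)→ 279935
279935 —HB6→ 5·6^6 + 5·6^5 + 5·6^4 + 5·6^3 + 5·6^2 + 5·6 + 5 —bump→ 5·7^7 + 5·7^5 + 5·7^4 + 5·7^3 + 5·7^2 + 5·7 + 5 = 4215755 —(−1)→ 4215754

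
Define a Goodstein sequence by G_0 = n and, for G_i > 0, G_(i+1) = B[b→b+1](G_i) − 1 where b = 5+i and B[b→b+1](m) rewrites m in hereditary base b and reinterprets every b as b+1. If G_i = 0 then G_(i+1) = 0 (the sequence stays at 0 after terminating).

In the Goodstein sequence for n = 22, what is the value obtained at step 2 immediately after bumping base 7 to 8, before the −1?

32

[0] 22 ≡ 4·5 + 2 (base 5). Lift 6: 26. −1: 25.
[1] 25 ≡ 4·6 + 1 (base 6). Lift 7: 29. −1: 28.
[2] 28 ≡ 4·7 (base 7). Lift 8: 32. −1: 31.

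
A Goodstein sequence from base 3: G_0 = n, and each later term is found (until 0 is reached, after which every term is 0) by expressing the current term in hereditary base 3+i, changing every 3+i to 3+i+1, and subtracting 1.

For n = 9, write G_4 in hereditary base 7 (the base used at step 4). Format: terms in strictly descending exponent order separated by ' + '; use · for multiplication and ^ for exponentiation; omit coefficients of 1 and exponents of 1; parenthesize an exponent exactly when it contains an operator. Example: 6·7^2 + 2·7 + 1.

G_0 = 9. HB_3(9) = 3^2. Bump = 16. G_1 = 15.
G_1 = 15. HB_4(15) = 3·4 + 3. Bump = 18. G_2 = 17.
G_2 = 17. HB_5(17) = 3·5 + 2. Bump = 20. G_3 = 19.
G_3 = 19. HB_6(19) = 3·6 + 1. Bump = 22. G_4 = 21.
G_4 = 21. HB_7(21) = 3·7. Bump = 24. G_5 = 23.

3·7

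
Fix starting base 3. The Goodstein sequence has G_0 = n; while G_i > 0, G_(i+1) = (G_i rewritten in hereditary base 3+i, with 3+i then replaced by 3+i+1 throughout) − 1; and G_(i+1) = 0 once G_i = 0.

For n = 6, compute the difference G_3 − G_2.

0

G_0 = 6. HB_3(6) = 2·3. Bump = 8. G_1 = 7.
G_1 = 7. HB_4(7) = 4 + 3. Bump = 8. G_2 = 7.
G_2 = 7. HB_5(7) = 5 + 2. Bump = 8. G_3 = 7.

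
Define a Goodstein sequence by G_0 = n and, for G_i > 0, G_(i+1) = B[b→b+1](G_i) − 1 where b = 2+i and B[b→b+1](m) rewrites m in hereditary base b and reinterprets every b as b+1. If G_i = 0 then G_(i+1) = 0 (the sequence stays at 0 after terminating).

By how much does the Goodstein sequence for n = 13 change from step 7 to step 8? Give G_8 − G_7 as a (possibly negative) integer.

96513216470

[0] 13 ≡ 2^(2 + 1) + 2^2 + 1 (base 2). Lift 3: 109. −1: 108.
[1] 108 ≡ 3^(3 + 1) + 3^3 (base 3). Lift 4: 1280. −1: 1279.
[2] 1279 ≡ 4^(4 + 1) + 3·4^3 + 3·4^2 + 3·4 + 3 (base 4). Lift 5: 16093. −1: 16092.
[3] 16092 ≡ 5^(5 + 1) + 3·5^3 + 3·5^2 + 3·5 + 2 (base 5). Lift 6: 280712. −1: 280711.
[4] 280711 ≡ 6^(6 + 1) + 3·6^3 + 3·6^2 + 3·6 + 1 (base 6). Lift 7: 5765999. −1: 5765998.
[5] 5765998 ≡ 7^(7 + 1) + 3·7^3 + 3·7^2 + 3·7 (base 7). Lift 8: 134219480. −1: 134219479.
[6] 134219479 ≡ 8^(8 + 1) + 3·8^3 + 3·8^2 + 2·8 + 7 (base 8). Lift 9: 3486786856. −1: 3486786855.
[7] 3486786855 ≡ 9^(9 + 1) + 3·9^3 + 3·9^2 + 2·9 + 6 (base 9). Lift 10: 100000003326. −1: 100000003325.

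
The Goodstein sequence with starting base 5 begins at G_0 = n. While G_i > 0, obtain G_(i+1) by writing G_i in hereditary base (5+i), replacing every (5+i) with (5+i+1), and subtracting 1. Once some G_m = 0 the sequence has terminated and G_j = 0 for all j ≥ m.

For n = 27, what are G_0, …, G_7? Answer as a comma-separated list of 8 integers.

G_0 = 27. HB_5(27) = 5^2 + 2. Bump = 38. G_1 = 37.
G_1 = 37. HB_6(37) = 6^2 + 1. Bump = 50. G_2 = 49.
G_2 = 49. HB_7(49) = 7^2. Bump = 64. G_3 = 63.
G_3 = 63. HB_8(63) = 7·8 + 7. Bump = 70. G_4 = 69.
G_4 = 69. HB_9(69) = 7·9 + 6. Bump = 76. G_5 = 75.
G_5 = 75. HB_10(75) = 7·10 + 5. Bump = 82. G_6 = 81.
G_6 = 81. HB_11(81) = 7·11 + 4. Bump = 88. G_7 = 87.

27, 37, 49, 63, 69, 75, 81, 87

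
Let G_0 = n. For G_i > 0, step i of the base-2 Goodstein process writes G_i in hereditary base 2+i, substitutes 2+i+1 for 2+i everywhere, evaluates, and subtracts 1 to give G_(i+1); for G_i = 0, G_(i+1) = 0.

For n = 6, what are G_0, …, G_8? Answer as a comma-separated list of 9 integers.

6 —HB2→ 2^2 + 2 —bump→ 3^3 + 3 = 30 —(−1)→ 29
29 —HB3→ 3^3 + 2 —bump→ 4^4 + 2 = 258 —(−1)→ 257
257 —HB4→ 4^4 + 1 —bump→ 5^5 + 1 = 3126 —(−1)→ 3125
3125 —HB5→ 5^5 —bump→ 6^6 = 46656 —(−1)→ 46655
46655 —HB6→ 5·6^5 + 5·6^4 + 5·6^3 + 5·6^2 + 5·6 + 5 —bump→ 5·7^5 + 5·7^4 + 5·7^3 + 5·7^2 + 5·7 + 5 = 98040 —(−1)→ 98039
98039 —HB7→ 5·7^5 + 5·7^4 + 5·7^3 + 5·7^2 + 5·7 + 4 —bump→ 5·8^5 + 5·8^4 + 5·8^3 + 5·8^2 + 5·8 + 4 = 187244 —(−1)→ 187243
187243 —HB8→ 5·8^5 + 5·8^4 + 5·8^3 + 5·8^2 + 5·8 + 3 —bump→ 5·9^5 + 5·9^4 + 5·9^3 + 5·9^2 + 5·9 + 3 = 332148 —(−1)→ 332147
332147 —HB9→ 5·9^5 + 5·9^4 + 5·9^3 + 5·9^2 + 5·9 + 2 —bump→ 5·10^5 + 5·10^4 + 5·10^3 + 5·10^2 + 5·10 + 2 = 555552 —(−1)→ 555551

6, 29, 257, 3125, 46655, 98039, 187243, 332147, 555551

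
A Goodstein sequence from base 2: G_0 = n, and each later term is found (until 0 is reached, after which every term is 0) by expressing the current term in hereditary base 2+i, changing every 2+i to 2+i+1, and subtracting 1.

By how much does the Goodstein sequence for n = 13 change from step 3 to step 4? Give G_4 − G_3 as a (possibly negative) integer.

264619

(0) 13|_2 = 2^(2 + 1) + 2^2 + 1 ↦ 3^(3 + 1) + 3^3 + 1|_3 = 109 ⇒ 108
(1) 108|_3 = 3^(3 + 1) + 3^3 ↦ 4^(4 + 1) + 4^4|_4 = 1280 ⇒ 1279
(2) 1279|_4 = 4^(4 + 1) + 3·4^3 + 3·4^2 + 3·4 + 3 ↦ 5^(5 + 1) + 3·5^3 + 3·5^2 + 3·5 + 3|_5 = 16093 ⇒ 16092
(3) 16092|_5 = 5^(5 + 1) + 3·5^3 + 3·5^2 + 3·5 + 2 ↦ 6^(6 + 1) + 3·6^3 + 3·6^2 + 3·6 + 2|_6 = 280712 ⇒ 280711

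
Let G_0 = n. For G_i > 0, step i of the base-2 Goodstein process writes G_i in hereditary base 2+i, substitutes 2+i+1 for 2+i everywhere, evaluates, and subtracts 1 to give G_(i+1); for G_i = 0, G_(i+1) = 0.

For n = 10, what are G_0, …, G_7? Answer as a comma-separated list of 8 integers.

step 0: 10 = 2^(2 + 1) + 2; sub 3 for 2: 3^(3 + 1) + 3; = 84; G_1 = 84−1 = 83
step 1: 83 = 3^(3 + 1) + 2; sub 4 for 3: 4^(4 + 1) + 2; = 1026; G_2 = 1026−1 = 1025
step 2: 1025 = 4^(4 + 1) + 1; sub 5 for 4: 5^(5 + 1) + 1; = 15626; G_3 = 15626−1 = 15625
step 3: 15625 = 5^(5 + 1); sub 6 for 5: 6^(6 + 1); = 279936; G_4 = 279936−1 = 279935
step 4: 279935 = 5·6^6 + 5·6^5 + 5·6^4 + 5·6^3 + 5·6^2 + 5·6 + 5; sub 7 for 6: 5·7^7 + 5·7^5 + 5·7^4 + 5·7^3 + 5·7^2 + 5·7 + 5; = 4215755; G_5 = 4215755−1 = 4215754
step 5: 4215754 = 5·7^7 + 5·7^5 + 5·7^4 + 5·7^3 + 5·7^2 + 5·7 + 4; sub 8 for 7: 5·8^8 + 5·8^5 + 5·8^4 + 5·8^3 + 5·8^2 + 5·8 + 4; = 84073324; G_6 = 84073324−1 = 84073323
step 6: 84073323 = 5·8^8 + 5·8^5 + 5·8^4 + 5·8^3 + 5·8^2 + 5·8 + 3; sub 9 for 8: 5·9^9 + 5·9^5 + 5·9^4 + 5·9^3 + 5·9^2 + 5·9 + 3; = 1937434593; G_7 = 1937434593−1 = 1937434592

10, 83, 1025, 15625, 279935, 4215754, 84073323, 1937434592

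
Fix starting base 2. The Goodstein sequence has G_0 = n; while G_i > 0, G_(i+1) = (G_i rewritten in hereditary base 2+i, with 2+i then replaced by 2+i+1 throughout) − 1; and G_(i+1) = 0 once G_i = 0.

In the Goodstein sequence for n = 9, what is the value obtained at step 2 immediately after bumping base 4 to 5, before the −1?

i=0: 9 = 2^(2 + 1) + 1 (b=2); 2→3: 3^(3 + 1) + 1 = 82; 82−1 = 81
i=1: 81 = 3^(3 + 1) (b=3); 3→4: 4^(4 + 1) = 1024; 1024−1 = 1023
i=2: 1023 = 3·4^4 + 3·4^3 + 3·4^2 + 3·4 + 3 (b=4); 4→5: 3·5^5 + 3·5^3 + 3·5^2 + 3·5 + 3 = 9843; 9843−1 = 9842

9843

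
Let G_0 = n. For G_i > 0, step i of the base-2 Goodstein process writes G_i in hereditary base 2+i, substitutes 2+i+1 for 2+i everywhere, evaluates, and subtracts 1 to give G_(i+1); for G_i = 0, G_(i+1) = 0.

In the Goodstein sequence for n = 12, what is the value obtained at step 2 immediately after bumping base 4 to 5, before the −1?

G_0 = 12. HB_2(12) = 2^(2 + 1) + 2^2. Bump = 108. G_1 = 107.
G_1 = 107. HB_3(107) = 3^(3 + 1) + 2·3^2 + 2·3 + 2. Bump = 1066. G_2 = 1065.
G_2 = 1065. HB_4(1065) = 4^(4 + 1) + 2·4^2 + 2·4 + 1. Bump = 15686. G_3 = 15685.

15686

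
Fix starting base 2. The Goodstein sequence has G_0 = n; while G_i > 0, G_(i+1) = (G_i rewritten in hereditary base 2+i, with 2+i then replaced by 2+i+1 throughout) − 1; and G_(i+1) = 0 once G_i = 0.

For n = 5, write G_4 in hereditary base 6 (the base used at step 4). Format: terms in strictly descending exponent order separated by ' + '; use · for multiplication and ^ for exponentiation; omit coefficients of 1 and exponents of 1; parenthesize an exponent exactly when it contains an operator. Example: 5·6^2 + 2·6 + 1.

G_0=5  [base 2] 2^2 + 1  →[2↦3]→  3^3 + 1 = 28  −1 ⇒ G_1=27
G_1=27  [base 3] 3^3  →[3↦4]→  4^4 = 256  −1 ⇒ G_2=255
G_2=255  [base 4] 3·4^3 + 3·4^2 + 3·4 + 3  →[4↦5]→  3·5^3 + 3·5^2 + 3·5 + 3 = 468  −1 ⇒ G_3=467
G_3=467  [base 5] 3·5^3 + 3·5^2 + 3·5 + 2  →[5↦6]→  3·6^3 + 3·6^2 + 3·6 + 2 = 776  −1 ⇒ G_4=775

3·6^3 + 3·6^2 + 3·6 + 1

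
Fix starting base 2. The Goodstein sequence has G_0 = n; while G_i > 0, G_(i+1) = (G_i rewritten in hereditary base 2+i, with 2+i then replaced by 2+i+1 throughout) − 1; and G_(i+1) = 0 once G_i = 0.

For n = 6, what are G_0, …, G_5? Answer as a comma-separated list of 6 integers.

6, 29, 257, 3125, 46655, 98039

step 0: 6 = 2^2 + 2; sub 3 for 2: 3^3 + 3; = 30; G_1 = 30−1 = 29
step 1: 29 = 3^3 + 2; sub 4 for 3: 4^4 + 2; = 258; G_2 = 258−1 = 257
step 2: 257 = 4^4 + 1; sub 5 for 4: 5^5 + 1; = 3126; G_3 = 3126−1 = 3125
step 3: 3125 = 5^5; sub 6 for 5: 6^6; = 46656; G_4 = 46656−1 = 46655
step 4: 46655 = 5·6^5 + 5·6^4 + 5·6^3 + 5·6^2 + 5·6 + 5; sub 7 for 6: 5·7^5 + 5·7^4 + 5·7^3 + 5·7^2 + 5·7 + 5; = 98040; G_5 = 98040−1 = 98039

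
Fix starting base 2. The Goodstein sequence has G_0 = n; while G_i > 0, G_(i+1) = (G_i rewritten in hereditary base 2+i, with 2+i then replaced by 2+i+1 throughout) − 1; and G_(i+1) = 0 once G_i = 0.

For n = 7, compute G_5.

base 2: 7 = 2^2 + 2 + 1; at 3: 3^3 + 3 + 1 = 31; next = 30
base 3: 30 = 3^3 + 3; at 4: 4^4 + 4 = 260; next = 259
base 4: 259 = 4^4 + 3; at 5: 5^5 + 3 = 3128; next = 3127
base 5: 3127 = 5^5 + 2; at 6: 6^6 + 2 = 46658; next = 46657
base 6: 46657 = 6^6 + 1; at 7: 7^7 + 1 = 823544; next = 823543
base 7: 823543 = 7^7; at 8: 8^8 = 16777216; next = 16777215

823543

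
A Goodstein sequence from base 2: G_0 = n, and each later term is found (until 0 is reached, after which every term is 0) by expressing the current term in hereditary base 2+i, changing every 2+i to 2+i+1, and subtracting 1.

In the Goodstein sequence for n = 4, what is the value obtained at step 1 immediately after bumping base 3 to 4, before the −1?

42

4 —HB2→ 2^2 —bump→ 3^3 = 27 —(−1)→ 26
26 —HB3→ 2·3^2 + 2·3 + 2 —bump→ 2·4^2 + 2·4 + 2 = 42 —(−1)→ 41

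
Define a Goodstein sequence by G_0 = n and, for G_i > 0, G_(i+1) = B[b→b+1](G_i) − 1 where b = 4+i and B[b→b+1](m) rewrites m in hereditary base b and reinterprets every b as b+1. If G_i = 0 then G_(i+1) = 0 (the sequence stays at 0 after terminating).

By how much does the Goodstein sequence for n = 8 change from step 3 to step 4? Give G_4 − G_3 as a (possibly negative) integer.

0

G_0=8  [base 4] 2·4  →[4↦5]→  2·5 = 10  −1 ⇒ G_1=9
G_1=9  [base 5] 5 + 4  →[5↦6]→  6 + 4 = 10  −1 ⇒ G_2=9
G_2=9  [base 6] 6 + 3  →[6↦7]→  7 + 3 = 10  −1 ⇒ G_3=9
G_3=9  [base 7] 7 + 2  →[7↦8]→  8 + 2 = 10  −1 ⇒ G_4=9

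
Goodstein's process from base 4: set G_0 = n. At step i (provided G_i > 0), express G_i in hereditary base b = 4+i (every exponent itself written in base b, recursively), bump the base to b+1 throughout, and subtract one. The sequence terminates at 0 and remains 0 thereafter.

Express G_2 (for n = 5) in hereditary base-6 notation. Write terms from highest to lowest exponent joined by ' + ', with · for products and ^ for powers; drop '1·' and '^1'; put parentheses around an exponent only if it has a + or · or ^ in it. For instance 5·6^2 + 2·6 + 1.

5

step 0: 5 = 4 + 1; sub 5 for 4: 5 + 1; = 6; G_1 = 6−1 = 5
step 1: 5 = 5; sub 6 for 5: 6; = 6; G_2 = 6−1 = 5
step 2: 5 = 5; sub 7 for 6: 5; = 5; G_3 = 5−1 = 4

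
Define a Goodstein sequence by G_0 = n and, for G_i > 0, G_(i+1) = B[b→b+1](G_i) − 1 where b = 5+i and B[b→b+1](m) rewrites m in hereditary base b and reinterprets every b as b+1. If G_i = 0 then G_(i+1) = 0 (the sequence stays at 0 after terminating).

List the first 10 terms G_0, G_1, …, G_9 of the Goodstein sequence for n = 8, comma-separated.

8, 8, 8, 8, 8, 7, 6, 5, 4, 3

i=0: 8 = 5 + 3 (b=5); 5→6: 6 + 3 = 9; 9−1 = 8
i=1: 8 = 6 + 2 (b=6); 6→7: 7 + 2 = 9; 9−1 = 8
i=2: 8 = 7 + 1 (b=7); 7→8: 8 + 1 = 9; 9−1 = 8
i=3: 8 = 8 (b=8); 8→9: 9 = 9; 9−1 = 8
i=4: 8 = 8 (b=9); 9→10: 8 = 8; 8−1 = 7
i=5: 7 = 7 (b=10); 10→11: 7 = 7; 7−1 = 6
i=6: 6 = 6 (b=11); 11→12: 6 = 6; 6−1 = 5
i=7: 5 = 5 (b=12); 12→13: 5 = 5; 5−1 = 4
i=8: 4 = 4 (b=13); 13→14: 4 = 4; 4−1 = 3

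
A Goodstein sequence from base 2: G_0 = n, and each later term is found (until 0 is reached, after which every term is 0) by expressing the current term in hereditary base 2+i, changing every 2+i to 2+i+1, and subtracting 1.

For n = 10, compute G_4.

base 2: 10 = 2^(2 + 1) + 2; at 3: 3^(3 + 1) + 3 = 84; next = 83
base 3: 83 = 3^(3 + 1) + 2; at 4: 4^(4 + 1) + 2 = 1026; next = 1025
base 4: 1025 = 4^(4 + 1) + 1; at 5: 5^(5 + 1) + 1 = 15626; next = 15625
base 5: 15625 = 5^(5 + 1); at 6: 6^(6 + 1) = 279936; next = 279935
base 6: 279935 = 5·6^6 + 5·6^5 + 5·6^4 + 5·6^3 + 5·6^2 + 5·6 + 5; at 7: 5·7^7 + 5·7^5 + 5·7^4 + 5·7^3 + 5·7^2 + 5·7 + 5 = 4215755; next = 4215754

279935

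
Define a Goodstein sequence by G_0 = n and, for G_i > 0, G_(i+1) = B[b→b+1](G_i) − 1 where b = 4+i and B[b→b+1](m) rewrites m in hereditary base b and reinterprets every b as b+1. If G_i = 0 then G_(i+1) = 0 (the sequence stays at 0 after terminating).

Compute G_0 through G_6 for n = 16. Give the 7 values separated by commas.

16, 24, 27, 30, 33, 36, 39

(0) 16|_4 = 4^2 ↦ 5^2|_5 = 25 ⇒ 24
(1) 24|_5 = 4·5 + 4 ↦ 4·6 + 4|_6 = 28 ⇒ 27
(2) 27|_6 = 4·6 + 3 ↦ 4·7 + 3|_7 = 31 ⇒ 30
(3) 30|_7 = 4·7 + 2 ↦ 4·8 + 2|_8 = 34 ⇒ 33
(4) 33|_8 = 4·8 + 1 ↦ 4·9 + 1|_9 = 37 ⇒ 36
(5) 36|_9 = 4·9 ↦ 4·10|_10 = 40 ⇒ 39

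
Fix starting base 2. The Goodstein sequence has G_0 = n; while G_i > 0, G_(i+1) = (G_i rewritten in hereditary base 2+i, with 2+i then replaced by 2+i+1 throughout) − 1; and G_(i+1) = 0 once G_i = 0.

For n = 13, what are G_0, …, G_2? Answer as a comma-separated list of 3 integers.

13, 108, 1279

13 —HB2→ 2^(2 + 1) + 2^2 + 1 —bump→ 3^(3 + 1) + 3^3 + 1 = 109 —(−1)→ 108
108 —HB3→ 3^(3 + 1) + 3^3 —bump→ 4^(4 + 1) + 4^4 = 1280 —(−1)→ 1279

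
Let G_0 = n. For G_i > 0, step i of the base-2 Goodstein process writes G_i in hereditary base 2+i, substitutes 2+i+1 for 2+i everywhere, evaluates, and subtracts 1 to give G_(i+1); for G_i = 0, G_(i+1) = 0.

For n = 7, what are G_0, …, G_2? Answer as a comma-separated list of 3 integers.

7 —HB2→ 2^2 + 2 + 1 —bump→ 3^3 + 3 + 1 = 31 —(−1)→ 30
30 —HB3→ 3^3 + 3 —bump→ 4^4 + 4 = 260 —(−1)→ 259

7, 30, 259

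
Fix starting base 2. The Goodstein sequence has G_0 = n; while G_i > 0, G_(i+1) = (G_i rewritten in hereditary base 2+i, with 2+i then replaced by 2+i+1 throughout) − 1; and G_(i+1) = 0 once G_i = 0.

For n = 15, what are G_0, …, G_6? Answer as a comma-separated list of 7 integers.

15, 111, 1283, 18752, 326593, 6588344, 150994943

(0) 15|_2 = 2^(2 + 1) + 2^2 + 2 + 1 ↦ 3^(3 + 1) + 3^3 + 3 + 1|_3 = 112 ⇒ 111
(1) 111|_3 = 3^(3 + 1) + 3^3 + 3 ↦ 4^(4 + 1) + 4^4 + 4|_4 = 1284 ⇒ 1283
(2) 1283|_4 = 4^(4 + 1) + 4^4 + 3 ↦ 5^(5 + 1) + 5^5 + 3|_5 = 18753 ⇒ 18752
(3) 18752|_5 = 5^(5 + 1) + 5^5 + 2 ↦ 6^(6 + 1) + 6^6 + 2|_6 = 326594 ⇒ 326593
(4) 326593|_6 = 6^(6 + 1) + 6^6 + 1 ↦ 7^(7 + 1) + 7^7 + 1|_7 = 6588345 ⇒ 6588344
(5) 6588344|_7 = 7^(7 + 1) + 7^7 ↦ 8^(8 + 1) + 8^8|_8 = 150994944 ⇒ 150994943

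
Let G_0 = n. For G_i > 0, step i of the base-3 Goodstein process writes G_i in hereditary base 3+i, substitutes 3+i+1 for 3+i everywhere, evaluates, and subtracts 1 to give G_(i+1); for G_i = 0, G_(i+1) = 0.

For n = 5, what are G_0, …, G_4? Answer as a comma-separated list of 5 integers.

5 —HB3→ 3 + 2 —bump→ 4 + 2 = 6 —(−1)→ 5
5 —HB4→ 4 + 1 —bump→ 5 + 1 = 6 —(−1)→ 5
5 —HB5→ 5 —bump→ 6 = 6 —(−1)→ 5
5 —HB6→ 5 —bump→ 5 = 5 —(−1)→ 4

5, 5, 5, 5, 4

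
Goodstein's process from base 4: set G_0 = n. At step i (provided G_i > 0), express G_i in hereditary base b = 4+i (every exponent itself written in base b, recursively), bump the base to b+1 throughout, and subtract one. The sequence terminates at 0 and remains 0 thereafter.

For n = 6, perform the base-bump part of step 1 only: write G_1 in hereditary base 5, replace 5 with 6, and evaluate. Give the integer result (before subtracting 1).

G_0=6  [base 4] 4 + 2  →[4↦5]→  5 + 2 = 7  −1 ⇒ G_1=6
G_1=6  [base 5] 5 + 1  →[5↦6]→  6 + 1 = 7  −1 ⇒ G_2=6

7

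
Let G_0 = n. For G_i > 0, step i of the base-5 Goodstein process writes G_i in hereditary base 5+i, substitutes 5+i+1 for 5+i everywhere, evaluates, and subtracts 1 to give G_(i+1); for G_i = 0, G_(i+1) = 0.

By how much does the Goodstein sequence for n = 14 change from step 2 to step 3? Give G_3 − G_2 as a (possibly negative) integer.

1

14 —HB5→ 2·5 + 4 —bump→ 2·6 + 4 = 16 —(−1)→ 15
15 —HB6→ 2·6 + 3 —bump→ 2·7 + 3 = 17 —(−1)→ 16
16 —HB7→ 2·7 + 2 —bump→ 2·8 + 2 = 18 —(−1)→ 17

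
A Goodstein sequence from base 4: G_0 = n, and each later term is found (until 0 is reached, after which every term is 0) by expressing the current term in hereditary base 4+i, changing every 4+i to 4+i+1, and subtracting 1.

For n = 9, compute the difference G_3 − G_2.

0

(0) 9|_4 = 2·4 + 1 ↦ 2·5 + 1|_5 = 11 ⇒ 10
(1) 10|_5 = 2·5 ↦ 2·6|_6 = 12 ⇒ 11
(2) 11|_6 = 6 + 5 ↦ 7 + 5|_7 = 12 ⇒ 11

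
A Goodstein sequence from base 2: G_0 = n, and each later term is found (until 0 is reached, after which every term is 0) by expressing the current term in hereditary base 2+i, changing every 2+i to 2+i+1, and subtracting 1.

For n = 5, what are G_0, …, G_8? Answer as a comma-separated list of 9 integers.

5, 27, 255, 467, 775, 1197, 1751, 2454, 3325

[0] 5 ≡ 2^2 + 1 (base 2). Lift 3: 28. −1: 27.
[1] 27 ≡ 3^3 (base 3). Lift 4: 256. −1: 255.
[2] 255 ≡ 3·4^3 + 3·4^2 + 3·4 + 3 (base 4). Lift 5: 468. −1: 467.
[3] 467 ≡ 3·5^3 + 3·5^2 + 3·5 + 2 (base 5). Lift 6: 776. −1: 775.
[4] 775 ≡ 3·6^3 + 3·6^2 + 3·6 + 1 (base 6). Lift 7: 1198. −1: 1197.
[5] 1197 ≡ 3·7^3 + 3·7^2 + 3·7 (base 7). Lift 8: 1752. −1: 1751.
[6] 1751 ≡ 3·8^3 + 3·8^2 + 2·8 + 7 (base 8). Lift 9: 2455. −1: 2454.
[7] 2454 ≡ 3·9^3 + 3·9^2 + 2·9 + 6 (base 9). Lift 10: 3326. −1: 3325.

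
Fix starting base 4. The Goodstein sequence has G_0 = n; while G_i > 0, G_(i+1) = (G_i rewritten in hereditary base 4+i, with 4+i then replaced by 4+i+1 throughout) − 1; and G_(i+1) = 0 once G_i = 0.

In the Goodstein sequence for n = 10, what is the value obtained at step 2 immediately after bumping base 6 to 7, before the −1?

i=0: 10 = 2·4 + 2 (b=4); 4→5: 2·5 + 2 = 12; 12−1 = 11
i=1: 11 = 2·5 + 1 (b=5); 5→6: 2·6 + 1 = 13; 13−1 = 12
i=2: 12 = 2·6 (b=6); 6→7: 2·7 = 14; 14−1 = 13

14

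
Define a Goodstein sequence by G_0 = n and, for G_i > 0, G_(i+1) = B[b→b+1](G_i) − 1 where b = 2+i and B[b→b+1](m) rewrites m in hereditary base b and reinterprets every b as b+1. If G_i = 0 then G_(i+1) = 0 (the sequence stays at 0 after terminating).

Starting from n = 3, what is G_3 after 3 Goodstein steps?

2

(0) 3|_2 = 2 + 1 ↦ 3 + 1|_3 = 4 ⇒ 3
(1) 3|_3 = 3 ↦ 4|_4 = 4 ⇒ 3
(2) 3|_4 = 3 ↦ 3|_5 = 3 ⇒ 2
(3) 2|_5 = 2 ↦ 2|_6 = 2 ⇒ 1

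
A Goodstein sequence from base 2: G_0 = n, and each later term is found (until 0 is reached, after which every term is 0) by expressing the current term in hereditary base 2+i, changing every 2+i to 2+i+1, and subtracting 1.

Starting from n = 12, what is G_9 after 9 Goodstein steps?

step 0: 12 = 2^(2 + 1) + 2^2; sub 3 for 2: 3^(3 + 1) + 3^3; = 108; G_1 = 108−1 = 107
step 1: 107 = 3^(3 + 1) + 2·3^2 + 2·3 + 2; sub 4 for 3: 4^(4 + 1) + 2·4^2 + 2·4 + 2; = 1066; G_2 = 1066−1 = 1065
step 2: 1065 = 4^(4 + 1) + 2·4^2 + 2·4 + 1; sub 5 for 4: 5^(5 + 1) + 2·5^2 + 2·5 + 1; = 15686; G_3 = 15686−1 = 15685
step 3: 15685 = 5^(5 + 1) + 2·5^2 + 2·5; sub 6 for 5: 6^(6 + 1) + 2·6^2 + 2·6; = 280020; G_4 = 280020−1 = 280019
step 4: 280019 = 6^(6 + 1) + 2·6^2 + 6 + 5; sub 7 for 6: 7^(7 + 1) + 2·7^2 + 7 + 5; = 5764911; G_5 = 5764911−1 = 5764910
step 5: 5764910 = 7^(7 + 1) + 2·7^2 + 7 + 4; sub 8 for 7: 8^(8 + 1) + 2·8^2 + 8 + 4; = 134217868; G_6 = 134217868−1 = 134217867
step 6: 134217867 = 8^(8 + 1) + 2·8^2 + 8 + 3; sub 9 for 8: 9^(9 + 1) + 2·9^2 + 9 + 3; = 3486784575; G_7 = 3486784575−1 = 3486784574
step 7: 3486784574 = 9^(9 + 1) + 2·9^2 + 9 + 2; sub 10 for 9: 10^(10 + 1) + 2·10^2 + 10 + 2; = 100000000212; G_8 = 100000000212−1 = 100000000211
step 8: 100000000211 = 10^(10 + 1) + 2·10^2 + 10 + 1; sub 11 for 10: 11^(11 + 1) + 2·11^2 + 11 + 1; = 3138428376975; G_9 = 3138428376975−1 = 3138428376974

3138428376974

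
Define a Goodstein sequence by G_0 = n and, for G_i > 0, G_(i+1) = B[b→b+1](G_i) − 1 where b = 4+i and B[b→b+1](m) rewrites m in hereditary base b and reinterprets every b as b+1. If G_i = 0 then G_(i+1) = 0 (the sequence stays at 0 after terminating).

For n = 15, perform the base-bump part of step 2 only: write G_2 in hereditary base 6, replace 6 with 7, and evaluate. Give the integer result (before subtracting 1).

22

base 4: 15 = 3·4 + 3; at 5: 3·5 + 3 = 18; next = 17
base 5: 17 = 3·5 + 2; at 6: 3·6 + 2 = 20; next = 19
base 6: 19 = 3·6 + 1; at 7: 3·7 + 1 = 22; next = 21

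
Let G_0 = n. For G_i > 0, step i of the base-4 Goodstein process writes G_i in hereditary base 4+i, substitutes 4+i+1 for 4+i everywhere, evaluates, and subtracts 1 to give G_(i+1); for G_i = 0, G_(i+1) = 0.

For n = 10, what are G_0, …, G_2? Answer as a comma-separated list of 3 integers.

10 —HB4→ 2·4 + 2 —bump→ 2·5 + 2 = 12 —(−1)→ 11
11 —HB5→ 2·5 + 1 —bump→ 2·6 + 1 = 13 —(−1)→ 12

10, 11, 12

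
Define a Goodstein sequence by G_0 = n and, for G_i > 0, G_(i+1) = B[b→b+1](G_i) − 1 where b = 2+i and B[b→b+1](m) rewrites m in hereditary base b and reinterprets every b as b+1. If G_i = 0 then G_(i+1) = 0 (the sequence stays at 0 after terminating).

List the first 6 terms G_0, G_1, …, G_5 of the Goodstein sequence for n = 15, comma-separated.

15, 111, 1283, 18752, 326593, 6588344

G_0 = 15. HB_2(15) = 2^(2 + 1) + 2^2 + 2 + 1. Bump = 112. G_1 = 111.
G_1 = 111. HB_3(111) = 3^(3 + 1) + 3^3 + 3. Bump = 1284. G_2 = 1283.
G_2 = 1283. HB_4(1283) = 4^(4 + 1) + 4^4 + 3. Bump = 18753. G_3 = 18752.
G_3 = 18752. HB_5(18752) = 5^(5 + 1) + 5^5 + 2. Bump = 326594. G_4 = 326593.
G_4 = 326593. HB_6(326593) = 6^(6 + 1) + 6^6 + 1. Bump = 6588345. G_5 = 6588344.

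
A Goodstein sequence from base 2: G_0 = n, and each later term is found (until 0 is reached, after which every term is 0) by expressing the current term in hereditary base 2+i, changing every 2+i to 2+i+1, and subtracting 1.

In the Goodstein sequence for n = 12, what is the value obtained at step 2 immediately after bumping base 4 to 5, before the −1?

15686

i=0: 12 = 2^(2 + 1) + 2^2 (b=2); 2→3: 3^(3 + 1) + 3^3 = 108; 108−1 = 107
i=1: 107 = 3^(3 + 1) + 2·3^2 + 2·3 + 2 (b=3); 3→4: 4^(4 + 1) + 2·4^2 + 2·4 + 2 = 1066; 1066−1 = 1065
i=2: 1065 = 4^(4 + 1) + 2·4^2 + 2·4 + 1 (b=4); 4→5: 5^(5 + 1) + 2·5^2 + 2·5 + 1 = 15686; 15686−1 = 15685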